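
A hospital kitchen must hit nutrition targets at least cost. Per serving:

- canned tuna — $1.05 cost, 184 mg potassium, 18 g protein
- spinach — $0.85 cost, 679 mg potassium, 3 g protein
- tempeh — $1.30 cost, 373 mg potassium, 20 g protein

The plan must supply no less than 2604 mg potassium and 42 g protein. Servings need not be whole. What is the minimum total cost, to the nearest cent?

A basic optimal solution has at most two foods positive. Try each food alone and each pair with both targets met exactly.
canned tuna only: max(2604/184, 42/18) = 14.15 servings → $14.86.
spinach only: max(2604/679, 42/3) = 14 servings → $11.90.
tempeh only: max(2604/373, 42/20) = 6.981 servings → $9.08.
canned tuna + spinach with both tight: 1.774 servings and 3.354 servings → $4.71.
canned tuna + tempeh: intersection lies outside the first quadrant.
spinach + tempeh with both tight: 2.922 servings and 1.662 servings → $4.64.
Cheapest feasible corner: $4.64.

$4.64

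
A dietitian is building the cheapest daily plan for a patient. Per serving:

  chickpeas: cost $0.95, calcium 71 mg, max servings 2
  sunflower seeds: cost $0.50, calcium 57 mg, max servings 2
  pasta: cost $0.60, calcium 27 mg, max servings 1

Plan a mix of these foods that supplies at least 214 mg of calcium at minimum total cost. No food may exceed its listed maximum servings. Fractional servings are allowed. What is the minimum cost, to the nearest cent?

Cost per mg of calcium: sunflower seeds $0.0088, chickpeas $0.0134, pasta $0.0222.
Take 2 servings of sunflower seeds: +114.0 mg calcium for $1.00 (total $1.00, still need 100.0 mg).
Take 1.408 servings of chickpeas: +100.0 mg calcium for $1.34 (total $2.34, still need 0.0 mg).
Filling from the cheapest source first is optimal under one linear minimum: $2.34.

$2.34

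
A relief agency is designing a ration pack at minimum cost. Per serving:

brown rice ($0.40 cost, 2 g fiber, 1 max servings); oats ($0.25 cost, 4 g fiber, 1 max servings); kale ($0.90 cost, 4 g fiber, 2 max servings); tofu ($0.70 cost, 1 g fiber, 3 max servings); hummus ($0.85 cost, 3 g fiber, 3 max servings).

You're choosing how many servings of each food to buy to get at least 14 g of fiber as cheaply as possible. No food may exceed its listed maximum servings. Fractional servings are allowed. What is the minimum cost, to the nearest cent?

$2.45

Cost per g of fiber: oats $0.0625, brown rice $0.2000, kale $0.2250, hummus $0.2833, tofu $0.7000.
Take 1 serving of oats: +4.0 g fiber for $0.25 (total $0.25, still need 10.0 g).
Take 1 serving of brown rice: +2.0 g fiber for $0.40 (total $0.65, still need 8.0 g).
Take 2 servings of kale: +8.0 g fiber for $1.80 (total $2.45, still need 0.0 g).
Filling from the cheapest source first is optimal under one linear minimum: $2.45.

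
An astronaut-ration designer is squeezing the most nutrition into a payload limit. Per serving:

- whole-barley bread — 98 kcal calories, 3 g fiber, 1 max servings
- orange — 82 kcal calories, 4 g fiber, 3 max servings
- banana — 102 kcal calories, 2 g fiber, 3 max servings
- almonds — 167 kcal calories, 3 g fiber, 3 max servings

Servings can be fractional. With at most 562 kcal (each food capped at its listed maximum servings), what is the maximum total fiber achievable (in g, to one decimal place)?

Fiber per kcal: orange 0.04878, whole-barley bread 0.03061, banana 0.01961, almonds 0.01796.
Take 3 servings of orange: uses 246 kcal, +12.0 g fiber (running total 12.0 g).
Take 1 serving of whole-barley bread: uses 98 kcal, +3.0 g fiber (running total 15.0 g).
Take 2.137 servings of banana: uses 218 kcal, +4.3 g fiber (running total 19.3 g).
Greedy by best ratio exhausts the calories allowance optimally: 19.3 g.

19.3 g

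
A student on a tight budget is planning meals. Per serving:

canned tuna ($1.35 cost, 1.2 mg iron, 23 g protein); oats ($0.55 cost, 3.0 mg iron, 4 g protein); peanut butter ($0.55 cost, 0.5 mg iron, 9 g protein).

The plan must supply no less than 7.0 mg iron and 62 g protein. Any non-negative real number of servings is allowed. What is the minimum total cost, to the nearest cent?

$4.06

At the optimum either one food covers both requirements or two foods hit both targets exactly; no other combination can be cheaper.
canned tuna only: max(7.0/1.2, 62/23) = 5.833 servings → $7.88.
oats only: max(7.0/3.0, 62/4) = 15.5 servings → $8.53.
peanut butter only: max(7.0/0.5, 62/9) = 14 servings → $7.70.
canned tuna + oats with both tight: 2.461 servings and 1.349 servings → $4.06.
canned tuna + peanut butter: intersection lies outside the first quadrant.
oats + peanut butter with both tight: 1.28 servings and 6.32 servings → $4.18.
Cheapest feasible corner: $4.06.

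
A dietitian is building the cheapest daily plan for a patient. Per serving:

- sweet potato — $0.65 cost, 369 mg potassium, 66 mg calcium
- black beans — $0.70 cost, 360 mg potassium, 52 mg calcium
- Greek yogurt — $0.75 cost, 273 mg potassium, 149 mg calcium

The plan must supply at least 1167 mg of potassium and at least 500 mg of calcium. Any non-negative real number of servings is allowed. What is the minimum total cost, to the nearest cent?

$2.84

This is a tiny linear program; its minimum lies at a vertex of the feasible set. List the vertices and price them.
sweet potato only: max(1167/369, 500/66) = 7.576 servings → $4.92.
black beans only: max(1167/360, 500/52) = 9.615 servings → $6.73.
Greek yogurt only: max(1167/273, 500/149) = 4.275 servings → $3.21.
sweet potato + black beans: intersection lies outside the first quadrant.
sweet potato + Greek yogurt with both tight: 1.011 servings and 2.908 servings → $2.84.
black beans + Greek yogurt with both tight: 0.9477 servings and 3.025 servings → $2.93.
Cheapest feasible corner: $2.84.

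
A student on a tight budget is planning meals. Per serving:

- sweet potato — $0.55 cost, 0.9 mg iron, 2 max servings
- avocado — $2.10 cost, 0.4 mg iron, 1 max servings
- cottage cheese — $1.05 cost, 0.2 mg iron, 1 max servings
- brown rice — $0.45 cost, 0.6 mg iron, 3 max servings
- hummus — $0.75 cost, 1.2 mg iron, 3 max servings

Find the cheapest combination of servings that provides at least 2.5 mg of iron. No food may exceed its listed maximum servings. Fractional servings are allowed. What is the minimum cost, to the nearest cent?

Cost per mg of iron: sweet potato $0.6111, hummus $0.6250, brown rice $0.7500, avocado $5.2500, cottage cheese $5.2500.
Take 2 servings of sweet potato: +1.8 mg iron for $1.10 (total $1.10, still need 0.7 mg).
Take 0.5833 servings of hummus: +0.7 mg iron for $0.44 (total $1.54, still need 0.0 mg).
Filling from the cheapest source first is optimal under one linear minimum: $1.54.

$1.54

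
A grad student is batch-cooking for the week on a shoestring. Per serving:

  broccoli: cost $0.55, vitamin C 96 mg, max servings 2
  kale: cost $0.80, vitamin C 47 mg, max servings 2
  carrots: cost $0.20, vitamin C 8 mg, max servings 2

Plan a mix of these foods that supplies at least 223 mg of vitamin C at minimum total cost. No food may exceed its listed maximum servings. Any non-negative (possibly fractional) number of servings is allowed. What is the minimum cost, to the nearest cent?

$1.63

Cost per mg of vitamin C: broccoli $0.0057, kale $0.0170, carrots $0.0250.
Take 2 servings of broccoli: +192.0 mg vitamin C for $1.10 (total $1.10, still need 31.0 mg).
Take 0.6596 servings of kale: +31.0 mg vitamin C for $0.53 (total $1.63, still need 0.0 mg).
Greedy by cheapest-per-mg is optimal for a single linear constraint, so the minimum cost is $1.63.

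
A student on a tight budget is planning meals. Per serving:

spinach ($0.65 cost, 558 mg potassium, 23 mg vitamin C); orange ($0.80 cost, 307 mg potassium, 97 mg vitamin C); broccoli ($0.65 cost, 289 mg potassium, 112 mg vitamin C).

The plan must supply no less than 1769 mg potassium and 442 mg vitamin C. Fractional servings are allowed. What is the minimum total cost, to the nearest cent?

For a min-cost LP with two ≥-constraints, a basic feasible solution has at most two positive variables.
spinach only: max(1769/558, 442/23) = 19.22 servings → $12.49.
orange only: max(1769/307, 442/97) = 5.762 servings → $4.61.
broccoli only: max(1769/289, 442/112) = 6.121 servings → $3.98.
spinach + orange with both tight: 0.7628 servings and 4.376 servings → $4.00.
spinach + broccoli with both tight: 1.26 servings and 3.688 servings → $3.22.
orange + broccoli with both targets exact would need a negative amount; discard.
So the least-cost plan costs $3.22.

$3.22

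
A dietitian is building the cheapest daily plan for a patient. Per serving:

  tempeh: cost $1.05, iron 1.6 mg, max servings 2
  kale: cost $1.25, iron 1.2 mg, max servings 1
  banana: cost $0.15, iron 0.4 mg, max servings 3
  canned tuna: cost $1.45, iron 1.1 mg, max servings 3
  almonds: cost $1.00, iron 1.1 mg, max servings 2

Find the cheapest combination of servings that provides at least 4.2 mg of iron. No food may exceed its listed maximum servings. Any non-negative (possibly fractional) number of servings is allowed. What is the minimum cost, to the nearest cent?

Cost per mg of iron: banana $0.3750, tempeh $0.6562, almonds $0.9091, kale $1.0417, canned tuna $1.3182.
Take 3 servings of banana: +1.2 mg iron for $0.45 (total $0.45, still need 3.0 mg).
Take 1.875 servings of tempeh: +3.0 mg iron for $1.97 (total $2.42, still need 0.0 mg).
Filling from the cheapest source first is optimal under one linear minimum: $2.42.

$2.42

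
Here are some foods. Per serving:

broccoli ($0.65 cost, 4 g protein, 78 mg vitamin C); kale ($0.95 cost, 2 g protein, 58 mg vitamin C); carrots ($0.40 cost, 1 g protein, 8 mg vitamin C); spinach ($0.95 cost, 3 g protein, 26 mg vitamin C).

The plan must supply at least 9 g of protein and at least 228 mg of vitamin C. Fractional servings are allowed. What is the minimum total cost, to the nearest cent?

With two linear requirements the optimum uses one or two foods; enumerate the corners.
broccoli only: max(9/4, 228/78) = 2.923 servings → $1.90.
kale only: max(9/2, 228/58) = 4.5 servings → $4.28.
carrots only: max(9/1, 228/8) = 28.5 servings → $11.40.
spinach only: max(9/3, 228/26) = 8.769 servings → $8.33.
broccoli + kale with both tight: 0.8684 servings and 2.763 servings → $3.19.
broccoli + carrots: intersection lies outside the first quadrant.
broccoli + spinach: intersection lies outside the first quadrant.
kale + carrots with both tight: 3.714 servings and 1.571 servings → $4.16.
kale + spinach with both tight: 3.689 servings and 0.541 servings → $4.02.
carrots + spinach: intersection lies outside the first quadrant.
So the least-cost plan costs $1.90.

$1.90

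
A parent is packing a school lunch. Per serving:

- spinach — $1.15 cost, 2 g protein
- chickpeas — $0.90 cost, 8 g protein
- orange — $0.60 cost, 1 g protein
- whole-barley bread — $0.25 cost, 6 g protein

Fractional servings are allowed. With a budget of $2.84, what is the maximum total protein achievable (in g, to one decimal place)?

68.2 g

Protein per dollar: whole-barley bread 24, chickpeas 8.889, spinach 1.739, orange 1.667.
With no serving limits, spend the whole cost allowance on whole-barley bread: $2.84 / $0.25 × 6 g = 68.2 g.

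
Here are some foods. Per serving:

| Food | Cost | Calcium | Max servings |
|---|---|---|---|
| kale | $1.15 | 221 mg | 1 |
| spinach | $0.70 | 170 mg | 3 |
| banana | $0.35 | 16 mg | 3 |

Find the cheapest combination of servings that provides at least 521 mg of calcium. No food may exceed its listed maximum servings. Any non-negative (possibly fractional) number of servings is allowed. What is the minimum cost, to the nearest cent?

Cost per mg of calcium: spinach $0.0041, kale $0.0052, banana $0.0219.
Take 3 servings of spinach: +510.0 mg calcium for $2.10 (total $2.10, still need 11.0 mg).
Take 0.04977 servings of kale: +11.0 mg calcium for $0.06 (total $2.16, still need 0.0 mg).
Filling from the cheapest source first is optimal under one linear minimum: $2.16.

$2.16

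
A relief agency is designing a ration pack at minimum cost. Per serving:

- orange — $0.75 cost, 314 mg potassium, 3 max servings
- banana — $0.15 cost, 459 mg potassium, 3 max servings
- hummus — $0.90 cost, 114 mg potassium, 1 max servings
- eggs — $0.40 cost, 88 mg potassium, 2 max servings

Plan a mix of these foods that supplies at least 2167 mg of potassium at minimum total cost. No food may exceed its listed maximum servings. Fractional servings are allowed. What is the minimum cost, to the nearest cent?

$2.34

Cost per mg of potassium: banana $0.0003, orange $0.0024, eggs $0.0045, hummus $0.0079.
Take 3 servings of banana: +1377.0 mg potassium for $0.45 (total $0.45, still need 790.0 mg).
Take 2.516 servings of orange: +790.0 mg potassium for $1.89 (total $2.34, still need 0.0 mg).
Filling from the cheapest source first is optimal under one linear minimum: $2.34.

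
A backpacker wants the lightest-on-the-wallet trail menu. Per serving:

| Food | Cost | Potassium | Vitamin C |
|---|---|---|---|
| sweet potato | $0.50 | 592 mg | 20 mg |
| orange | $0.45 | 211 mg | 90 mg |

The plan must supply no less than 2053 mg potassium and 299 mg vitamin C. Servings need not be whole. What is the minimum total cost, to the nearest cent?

Two binding constraints pin down two serving amounts, so the optimal mix uses at most two foods. The candidates are each food alone (scaled to the tighter of potassium/vitamin C) and each pair with both constraints tight.
sweet potato only: max(2053/592, 299/20) = 14.95 servings → $7.47.
orange only: max(2053/211, 299/90) = 9.73 servings → $4.38.
sweet potato + orange with both tight: 2.48 servings and 2.771 servings → $2.49.
The minimum over all feasible corners is $2.49.

$2.49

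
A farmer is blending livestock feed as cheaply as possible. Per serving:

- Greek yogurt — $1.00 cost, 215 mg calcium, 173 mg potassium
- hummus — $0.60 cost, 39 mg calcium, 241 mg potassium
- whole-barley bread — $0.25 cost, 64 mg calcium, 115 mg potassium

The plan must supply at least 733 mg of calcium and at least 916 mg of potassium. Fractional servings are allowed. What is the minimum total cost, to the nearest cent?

An LP optimum is at a vertex; with two nutrient constraints at most two foods are used. Check each candidate.
Greek yogurt only: max(733/215, 916/173) = 5.295 servings → $5.29.
hummus only: max(733/39, 916/241) = 18.79 servings → $11.28.
whole-barley bread only: max(733/64, 916/115) = 11.45 servings → $2.86.
Greek yogurt + hummus with both tight: 3.127 servings and 1.556 servings → $4.06.
Greek yogurt + whole-barley bread with both tight: 1.88 servings and 5.137 servings → $3.16.
hummus + whole-barley bread with both targets exact would need a negative amount; discard.
The minimum over all feasible corners is $2.86.

$2.86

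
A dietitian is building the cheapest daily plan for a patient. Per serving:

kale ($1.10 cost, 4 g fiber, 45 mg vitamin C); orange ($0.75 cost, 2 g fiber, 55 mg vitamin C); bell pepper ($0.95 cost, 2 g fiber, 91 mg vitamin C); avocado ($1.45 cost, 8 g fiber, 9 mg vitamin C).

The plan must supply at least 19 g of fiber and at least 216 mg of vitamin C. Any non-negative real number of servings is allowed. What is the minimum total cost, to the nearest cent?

Check every corner: each single food scaled to meet both minima, and each pair solved so both constraints bind.
kale only: max(19/4, 216/45) = 4.8 servings → $5.28.
orange only: max(19/2, 216/55) = 9.5 servings → $7.12.
bell pepper only: max(19/2, 216/91) = 9.5 servings → $9.03.
avocado only: max(19/8, 216/9) = 24 servings → $34.80.
kale + orange with both tight: 4.715 servings and 0.06923 servings → $5.24.
kale + bell pepper with both tight: 4.734 servings and 0.03285 servings → $5.24.
kale + avocado: intersection lies outside the first quadrant.
orange + bell pepper: the both-tight solution has a negative serving — not a feasible corner.
orange + avocado with both tight: 3.69 servings and 1.453 servings → $4.87.
bell pepper + avocado with both tight: 2.193 servings and 1.827 servings → $4.73.
The minimum over all feasible corners is $4.73.

$4.73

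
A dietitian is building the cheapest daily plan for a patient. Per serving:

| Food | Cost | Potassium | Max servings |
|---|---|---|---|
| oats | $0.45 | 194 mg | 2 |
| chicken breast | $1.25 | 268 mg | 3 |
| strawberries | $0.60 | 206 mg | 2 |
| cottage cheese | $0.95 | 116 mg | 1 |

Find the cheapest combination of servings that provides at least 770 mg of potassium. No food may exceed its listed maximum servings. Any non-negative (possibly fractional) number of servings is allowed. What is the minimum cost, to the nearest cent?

$2.01

Cost per mg of potassium: oats $0.0023, strawberries $0.0029, chicken breast $0.0047, cottage cheese $0.0082.
Take 2 servings of oats: +388.0 mg potassium for $0.90 (total $0.90, still need 382.0 mg).
Take 1.854 servings of strawberries: +382.0 mg potassium for $1.11 (total $2.01, still need 0.0 mg).
Greedy by cheapest-per-mg is optimal for a single linear constraint, so the minimum cost is $2.01.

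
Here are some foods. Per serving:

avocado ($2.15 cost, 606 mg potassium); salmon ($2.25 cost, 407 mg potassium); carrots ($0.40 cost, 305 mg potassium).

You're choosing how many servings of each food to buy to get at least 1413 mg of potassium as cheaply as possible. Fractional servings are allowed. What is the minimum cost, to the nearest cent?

$1.85

Cost per mg of potassium: carrots $0.0013, avocado $0.0035, salmon $0.0055.
With no serving limits, use only carrots: 1413 mg / 305 mg = 4.633 servings × $0.40 = $1.85.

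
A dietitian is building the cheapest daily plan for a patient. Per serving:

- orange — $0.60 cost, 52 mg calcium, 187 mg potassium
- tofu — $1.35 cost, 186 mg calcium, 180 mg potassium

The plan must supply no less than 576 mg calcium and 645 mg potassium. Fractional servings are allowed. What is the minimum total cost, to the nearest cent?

A basic optimal solution has at most two foods positive. Try each food alone and each pair with both targets met exactly.
orange only: max(576/52, 645/187) = 11.08 servings → $6.65.
tofu only: max(576/186, 645/180) = 3.583 servings → $4.84.
orange + tofu with both tight: 0.6408 servings and 2.918 servings → $4.32.
The minimum over all feasible corners is $4.32.

$4.32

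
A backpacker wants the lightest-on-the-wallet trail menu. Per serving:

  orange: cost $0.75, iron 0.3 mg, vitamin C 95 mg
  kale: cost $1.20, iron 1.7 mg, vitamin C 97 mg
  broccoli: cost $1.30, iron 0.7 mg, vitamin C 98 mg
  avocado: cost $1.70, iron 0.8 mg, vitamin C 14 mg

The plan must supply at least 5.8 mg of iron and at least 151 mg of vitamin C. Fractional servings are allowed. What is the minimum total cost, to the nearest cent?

$4.09

Check every corner: each single food scaled to meet both minima, and each pair solved so both constraints bind.
orange only: max(5.8/0.3, 151/95) = 19.33 servings → $14.50.
kale only: max(5.8/1.7, 151/97) = 3.412 servings → $4.09.
broccoli only: max(5.8/0.7, 151/98) = 8.286 servings → $10.77.
avocado only: max(5.8/0.8, 151/14) = 10.79 servings → $18.34.
orange + kale: intersection lies outside the first quadrant.
orange + broccoli with both targets exact would need a negative amount; discard.
orange + avocado with both tight: 0.5515 servings and 7.043 servings → $12.39.
kale + broccoli: intersection lies outside the first quadrant.
kale + avocado with both tight: 0.7361 servings and 5.686 servings → $10.55.
broccoli + avocado with both tight: 0.5773 servings and 6.745 servings → $12.22.
So the least-cost plan costs $4.09.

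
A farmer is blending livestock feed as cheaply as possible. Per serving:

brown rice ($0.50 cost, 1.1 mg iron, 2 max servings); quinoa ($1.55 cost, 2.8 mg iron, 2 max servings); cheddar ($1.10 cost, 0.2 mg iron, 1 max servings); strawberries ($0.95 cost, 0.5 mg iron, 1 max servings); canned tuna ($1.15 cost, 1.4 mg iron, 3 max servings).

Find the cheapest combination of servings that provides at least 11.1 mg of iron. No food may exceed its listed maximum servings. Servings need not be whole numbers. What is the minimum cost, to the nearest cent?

$6.81

Cost per mg of iron: brown rice $0.4545, quinoa $0.5536, canned tuna $0.8214, strawberries $1.9000, cheddar $5.5000.
Take 2 servings of brown rice: +2.2 mg iron for $1.00 (total $1.00, still need 8.9 mg).
Take 2 servings of quinoa: +5.6 mg iron for $3.10 (total $4.10, still need 3.3 mg).
Take 2.357 servings of canned tuna: +3.3 mg iron for $2.71 (total $6.81, still need 0.0 mg).
Filling from the cheapest source first is optimal under one linear minimum: $6.81.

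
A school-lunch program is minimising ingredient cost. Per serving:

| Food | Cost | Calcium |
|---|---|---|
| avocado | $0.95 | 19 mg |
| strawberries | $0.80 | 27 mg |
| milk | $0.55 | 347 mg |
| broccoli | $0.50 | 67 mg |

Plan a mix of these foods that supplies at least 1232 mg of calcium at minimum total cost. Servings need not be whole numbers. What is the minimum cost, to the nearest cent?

$1.95

Cost per mg of calcium: milk $0.0016, broccoli $0.0075, strawberries $0.0296, avocado $0.0500.
With no serving limits, use only milk: 1232 mg / 347 mg = 3.55 servings × $0.55 = $1.95.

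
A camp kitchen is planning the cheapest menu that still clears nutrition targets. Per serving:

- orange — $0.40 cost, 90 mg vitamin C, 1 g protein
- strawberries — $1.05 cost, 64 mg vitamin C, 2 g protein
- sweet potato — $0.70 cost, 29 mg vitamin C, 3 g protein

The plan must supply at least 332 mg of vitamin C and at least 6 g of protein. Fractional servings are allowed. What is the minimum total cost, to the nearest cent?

$1.97

An LP optimum is at a vertex; with two nutrient constraints at most two foods are used. Check each candidate.
orange only: max(332/90, 6/1) = 6 servings → $2.40.
strawberries only: max(332/64, 6/2) = 5.188 servings → $5.45.
sweet potato only: max(332/29, 6/3) = 11.45 servings → $8.01.
orange + strawberries with both tight: 2.414 servings and 1.793 servings → $2.85.
orange + sweet potato with both tight: 3.411 servings and 0.8631 servings → $1.97.
strawberries + sweet potato: the both-tight solution has a negative serving — not a feasible corner.
So the least-cost plan costs $1.97.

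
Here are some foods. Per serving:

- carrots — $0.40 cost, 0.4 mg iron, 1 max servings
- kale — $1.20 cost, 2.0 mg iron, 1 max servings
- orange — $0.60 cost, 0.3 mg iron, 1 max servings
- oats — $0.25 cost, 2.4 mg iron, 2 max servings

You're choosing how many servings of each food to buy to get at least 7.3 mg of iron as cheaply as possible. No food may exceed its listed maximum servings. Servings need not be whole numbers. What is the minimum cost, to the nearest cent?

$2.30

Cost per mg of iron: oats $0.1042, kale $0.6000, carrots $1.0000, orange $2.0000.
Take 2 servings of oats: +4.8 mg iron for $0.50 (total $0.50, still need 2.5 mg).
Take 1 serving of kale: +2.0 mg iron for $1.20 (total $1.70, still need 0.5 mg).
Take 1 serving of carrots: +0.4 mg iron for $0.40 (total $2.10, still need 0.1 mg).
Take 0.3333 servings of orange: +0.1 mg iron for $0.20 (total $2.30, still need 0.0 mg).
Greedy by cheapest-per-mg is optimal for a single linear constraint, so the minimum cost is $2.30.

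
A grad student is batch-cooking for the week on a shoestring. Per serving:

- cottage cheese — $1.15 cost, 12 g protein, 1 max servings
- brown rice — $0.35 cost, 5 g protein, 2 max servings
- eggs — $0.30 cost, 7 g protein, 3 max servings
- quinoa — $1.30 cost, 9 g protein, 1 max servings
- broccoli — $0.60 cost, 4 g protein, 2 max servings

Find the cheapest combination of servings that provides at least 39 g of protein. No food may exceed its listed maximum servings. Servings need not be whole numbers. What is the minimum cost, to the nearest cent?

Cost per g of protein: eggs $0.0429, brown rice $0.0700, cottage cheese $0.0958, quinoa $0.1444, broccoli $0.1500.
Take 3 servings of eggs: +21.0 g protein for $0.90 (total $0.90, still need 18.0 g).
Take 2 servings of brown rice: +10.0 g protein for $0.70 (total $1.60, still need 8.0 g).
Take 0.6667 servings of cottage cheese: +8.0 g protein for $0.77 (total $2.37, still need 0.0 g).
Filling from the cheapest source first is optimal under one linear minimum: $2.37.

$2.37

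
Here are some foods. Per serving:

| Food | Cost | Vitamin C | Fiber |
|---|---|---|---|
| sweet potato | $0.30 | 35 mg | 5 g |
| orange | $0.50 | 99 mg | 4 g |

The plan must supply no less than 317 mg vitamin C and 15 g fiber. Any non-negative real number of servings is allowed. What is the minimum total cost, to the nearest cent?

$1.68

A basic optimal solution has at most two foods positive. Try each food alone and each pair with both targets met exactly.
sweet potato only: max(317/35, 15/5) = 9.057 servings → $2.72.
orange only: max(317/99, 15/4) = 3.75 servings → $1.88.
sweet potato + orange with both tight: 0.6113 servings and 2.986 servings → $1.68.
So the least-cost plan costs $1.68.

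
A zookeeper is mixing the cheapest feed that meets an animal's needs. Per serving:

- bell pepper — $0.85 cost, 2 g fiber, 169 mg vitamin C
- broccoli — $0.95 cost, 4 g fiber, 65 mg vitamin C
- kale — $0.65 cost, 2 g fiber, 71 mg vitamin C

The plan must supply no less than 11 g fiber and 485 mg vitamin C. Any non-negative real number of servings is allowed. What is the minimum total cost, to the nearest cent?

$3.45

For a min-cost LP with two ≥-constraints, a basic feasible solution has at most two positive variables.
bell pepper only: max(11/2, 485/169) = 5.5 servings → $4.67.
broccoli only: max(11/4, 485/65) = 7.462 servings → $7.09.
kale only: max(11/2, 485/71) = 6.831 servings → $4.44.
bell pepper + broccoli with both tight: 2.244 servings and 1.628 servings → $3.45.
bell pepper + kale with both tight: 0.9643 servings and 4.536 servings → $3.77.
broccoli + kale with both targets exact would need a negative amount; discard.
So the least-cost plan costs $3.45.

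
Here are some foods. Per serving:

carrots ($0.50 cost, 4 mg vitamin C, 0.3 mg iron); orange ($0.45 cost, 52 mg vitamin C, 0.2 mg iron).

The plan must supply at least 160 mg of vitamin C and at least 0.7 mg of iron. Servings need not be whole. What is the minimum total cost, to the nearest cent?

$1.52

At the optimum either one food covers both requirements or two foods hit both targets exactly; no other combination can be cheaper.
carrots only: max(160/4, 0.7/0.3) = 40 servings → $20.00.
orange only: max(160/52, 0.7/0.2) = 3.5 servings → $1.57.
carrots + orange with both tight: 0.2973 servings and 3.054 servings → $1.52.
Cheapest feasible corner: $1.52.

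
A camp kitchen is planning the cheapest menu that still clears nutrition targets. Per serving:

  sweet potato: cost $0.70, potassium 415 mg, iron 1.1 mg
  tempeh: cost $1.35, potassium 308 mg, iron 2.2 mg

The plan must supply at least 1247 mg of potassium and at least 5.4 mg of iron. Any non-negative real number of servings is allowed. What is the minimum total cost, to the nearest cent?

sweet potato only: max(1247/415, 5.4/1.1) = 4.909 servings → $3.44.
tempeh only: max(1247/308, 5.4/2.2) = 4.049 servings → $5.47.
sweet potato + tempeh with both tight: 1.881 servings and 1.514 servings → $3.36.
Cheapest feasible corner: $3.36.

$3.36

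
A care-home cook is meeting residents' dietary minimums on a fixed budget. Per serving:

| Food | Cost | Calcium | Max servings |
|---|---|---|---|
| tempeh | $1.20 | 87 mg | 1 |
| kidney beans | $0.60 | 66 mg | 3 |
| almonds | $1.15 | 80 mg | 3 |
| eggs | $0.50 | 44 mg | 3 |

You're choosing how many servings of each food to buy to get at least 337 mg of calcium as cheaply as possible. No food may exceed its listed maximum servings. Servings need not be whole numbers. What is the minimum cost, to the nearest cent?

$3.40

Cost per mg of calcium: kidney beans $0.0091, eggs $0.0114, tempeh $0.0138, almonds $0.0144.
Take 3 servings of kidney beans: +198.0 mg calcium for $1.80 (total $1.80, still need 139.0 mg).
Take 3 servings of eggs: +132.0 mg calcium for $1.50 (total $3.30, still need 7.0 mg).
Take 0.08046 servings of tempeh: +7.0 mg calcium for $0.10 (total $3.40, still need 0.0 mg).
Greedy by cheapest-per-mg is optimal for a single linear constraint, so the minimum cost is $3.40.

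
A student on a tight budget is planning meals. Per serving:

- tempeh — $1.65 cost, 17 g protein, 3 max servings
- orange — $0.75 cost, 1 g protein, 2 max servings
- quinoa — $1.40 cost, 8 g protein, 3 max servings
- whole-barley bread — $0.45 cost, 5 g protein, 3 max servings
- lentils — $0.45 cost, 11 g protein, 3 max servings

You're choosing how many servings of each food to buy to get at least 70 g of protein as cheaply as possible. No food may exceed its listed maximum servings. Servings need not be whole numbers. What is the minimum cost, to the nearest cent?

Cost per g of protein: lentils $0.0409, whole-barley bread $0.0900, tempeh $0.0971, quinoa $0.1750, orange $0.7500.
Take 3 servings of lentils: +33.0 g protein for $1.35 (total $1.35, still need 37.0 g).
Take 3 servings of whole-barley bread: +15.0 g protein for $1.35 (total $2.70, still need 22.0 g).
Take 1.294 servings of tempeh: +22.0 g protein for $2.14 (total $4.84, still need 0.0 g).
Filling from the cheapest source first is optimal under one linear minimum: $4.84.

$4.84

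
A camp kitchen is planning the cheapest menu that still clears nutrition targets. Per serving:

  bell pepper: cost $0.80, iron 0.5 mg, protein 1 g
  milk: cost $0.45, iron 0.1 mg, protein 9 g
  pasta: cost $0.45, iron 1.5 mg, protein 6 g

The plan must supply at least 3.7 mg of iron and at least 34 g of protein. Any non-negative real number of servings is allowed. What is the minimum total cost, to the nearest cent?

$2.05

Minimising a linear cost over {iron ≥ 3.7, protein ≥ 34, servings ≥ 0} — the optimum is at a vertex, using one or two foods.
bell pepper only: max(3.7/0.5, 34/1) = 34 servings → $27.20.
milk only: max(3.7/0.1, 34/9) = 37 servings → $16.65.
pasta only: max(3.7/1.5, 34/6) = 5.667 servings → $2.55.
bell pepper + milk with both tight: 6.795 servings and 3.023 servings → $6.80.
bell pepper + pasta: intersection lies outside the first quadrant.
milk + pasta with both tight: 2.233 servings and 2.318 servings → $2.05.
So the least-cost plan costs $2.05.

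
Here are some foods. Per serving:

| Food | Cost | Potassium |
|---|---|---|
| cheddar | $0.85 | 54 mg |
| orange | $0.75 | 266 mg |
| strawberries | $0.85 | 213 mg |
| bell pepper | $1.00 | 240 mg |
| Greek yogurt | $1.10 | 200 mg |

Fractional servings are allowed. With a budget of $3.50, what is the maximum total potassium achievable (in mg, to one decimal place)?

1241.3 mg

Potassium per dollar: orange 354.7, strawberries 250.6, bell pepper 240, Greek yogurt 181.8, cheddar 63.53.
With no serving limits, spend the whole cost allowance on orange: $3.50 / $0.75 × 266 mg = 1241.3 mg.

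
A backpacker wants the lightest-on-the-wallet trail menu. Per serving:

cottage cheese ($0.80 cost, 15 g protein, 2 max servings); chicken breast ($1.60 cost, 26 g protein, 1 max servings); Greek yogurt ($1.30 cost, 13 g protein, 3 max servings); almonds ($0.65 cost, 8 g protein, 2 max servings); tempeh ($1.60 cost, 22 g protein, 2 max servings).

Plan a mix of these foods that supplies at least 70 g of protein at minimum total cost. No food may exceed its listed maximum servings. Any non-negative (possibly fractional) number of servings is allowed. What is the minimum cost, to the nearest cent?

$4.22

Cost per g of protein: cottage cheese $0.0533, chicken breast $0.0615, tempeh $0.0727, almonds $0.0813, Greek yogurt $0.1000.
Take 2 servings of cottage cheese: +30.0 g protein for $1.60 (total $1.60, still need 40.0 g).
Take 1 serving of chicken breast: +26.0 g protein for $1.60 (total $3.20, still need 14.0 g).
Take 0.6364 servings of tempeh: +14.0 g protein for $1.02 (total $4.22, still need 0.0 g).
Filling from the cheapest source first is optimal under one linear minimum: $4.22.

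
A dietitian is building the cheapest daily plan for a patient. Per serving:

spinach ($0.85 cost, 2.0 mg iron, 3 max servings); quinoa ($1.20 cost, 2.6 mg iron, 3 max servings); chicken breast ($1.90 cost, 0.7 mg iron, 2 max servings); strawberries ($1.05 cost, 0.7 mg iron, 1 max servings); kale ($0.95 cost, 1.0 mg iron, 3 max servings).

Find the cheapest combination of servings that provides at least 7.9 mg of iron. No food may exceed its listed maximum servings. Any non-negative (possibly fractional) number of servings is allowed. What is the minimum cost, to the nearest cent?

$3.43

Cost per mg of iron: spinach $0.4250, quinoa $0.4615, kale $0.9500, strawberries $1.5000, chicken breast $2.7143.
Take 3 servings of spinach: +6.0 mg iron for $2.55 (total $2.55, still need 1.9 mg).
Take 0.7308 servings of quinoa: +1.9 mg iron for $0.88 (total $3.43, still need 0.0 mg).
Greedy by cheapest-per-mg is optimal for a single linear constraint, so the minimum cost is $3.43.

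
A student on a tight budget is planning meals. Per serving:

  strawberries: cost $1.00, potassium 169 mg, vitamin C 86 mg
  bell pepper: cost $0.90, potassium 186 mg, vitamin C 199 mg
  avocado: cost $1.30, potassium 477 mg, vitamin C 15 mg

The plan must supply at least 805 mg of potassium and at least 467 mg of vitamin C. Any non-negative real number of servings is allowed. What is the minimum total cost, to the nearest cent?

$3.09

The cheapest plan sits at a corner of the feasible region — with two constraints it uses at most two foods.
strawberries only: max(805/169, 467/86) = 5.43 servings → $5.43.
bell pepper only: max(805/186, 467/199) = 4.328 servings → $3.90.
avocado only: max(805/477, 467/15) = 31.13 servings → $40.47.
strawberries + bell pepper with both tight: 4.158 servings and 0.5496 servings → $4.65.
strawberries + avocado: intersection lies outside the first quadrant.
bell pepper + avocado with both tight: 2.287 servings and 0.7959 servings → $3.09.
The minimum over all feasible corners is $3.09.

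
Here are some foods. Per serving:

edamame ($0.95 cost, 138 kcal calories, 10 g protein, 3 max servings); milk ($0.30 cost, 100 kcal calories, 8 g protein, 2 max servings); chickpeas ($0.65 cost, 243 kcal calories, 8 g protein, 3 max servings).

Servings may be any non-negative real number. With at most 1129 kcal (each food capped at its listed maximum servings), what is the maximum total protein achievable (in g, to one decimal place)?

Protein per kcal: milk 0.08, edamame 0.07246, chickpeas 0.03292.
Take 2 servings of milk: uses 200 kcal, +16.0 g protein (running total 16.0 g).
Take 3 servings of edamame: uses 414 kcal, +30.0 g protein (running total 46.0 g).
Take 2.119 servings of chickpeas: uses 515 kcal, +17.0 g protein (running total 63.0 g).
Greedy by best ratio exhausts the calories allowance optimally: 63.0 g.

63.0 g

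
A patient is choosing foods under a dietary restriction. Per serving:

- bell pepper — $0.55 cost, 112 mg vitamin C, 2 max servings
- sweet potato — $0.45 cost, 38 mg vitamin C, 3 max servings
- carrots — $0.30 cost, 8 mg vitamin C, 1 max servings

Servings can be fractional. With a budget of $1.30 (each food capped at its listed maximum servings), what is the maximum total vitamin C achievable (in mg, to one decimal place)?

240.9 mg

Vitamin C per dollar: bell pepper 203.6, sweet potato 84.44, carrots 26.67.
Take 2 servings of bell pepper: spends $1.10, +224.0 mg vitamin C (running total 224.0 mg).
Take 0.4444 servings of sweet potato: spends $0.20, +16.9 mg vitamin C (running total 240.9 mg).
Greedy by best ratio exhausts the cost allowance optimally: 240.9 mg.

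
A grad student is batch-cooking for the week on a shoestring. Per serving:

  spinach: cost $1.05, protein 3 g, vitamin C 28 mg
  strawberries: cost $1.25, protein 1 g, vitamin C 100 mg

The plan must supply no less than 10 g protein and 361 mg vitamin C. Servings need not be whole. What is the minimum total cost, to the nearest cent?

spinach only: max(10/3, 361/28) = 12.89 servings → $13.54.
strawberries only: max(10/1, 361/100) = 10 servings → $12.50.
spinach + strawberries with both tight: 2.349 servings and 2.952 servings → $6.16.
The minimum over all feasible corners is $6.16.

$6.16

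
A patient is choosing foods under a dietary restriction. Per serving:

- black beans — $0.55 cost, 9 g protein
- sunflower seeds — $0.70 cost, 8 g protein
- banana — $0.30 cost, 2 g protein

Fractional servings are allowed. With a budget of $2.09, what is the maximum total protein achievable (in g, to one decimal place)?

Protein per dollar: black beans 16.36, sunflower seeds 11.43, banana 6.667.
With no serving limits, spend the whole cost allowance on black beans: $2.09 / $0.55 × 9 g = 34.2 g.

34.2 g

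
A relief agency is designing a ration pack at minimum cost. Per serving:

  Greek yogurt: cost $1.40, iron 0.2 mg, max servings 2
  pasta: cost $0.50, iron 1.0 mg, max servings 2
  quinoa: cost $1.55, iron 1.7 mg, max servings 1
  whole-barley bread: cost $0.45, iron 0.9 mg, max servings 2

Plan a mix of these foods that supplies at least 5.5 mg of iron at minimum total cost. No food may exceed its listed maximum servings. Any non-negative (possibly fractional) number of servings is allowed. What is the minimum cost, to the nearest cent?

Cost per mg of iron: pasta $0.5000, whole-barley bread $0.5000, quinoa $0.9118, Greek yogurt $7.0000.
Take 2 servings of pasta: +2.0 mg iron for $1.00 (total $1.00, still need 3.5 mg).
Take 2 servings of whole-barley bread: +1.8 mg iron for $0.90 (total $1.90, still need 1.7 mg).
Take 1 serving of quinoa: +1.7 mg iron for $1.55 (total $3.45, still need 0.0 mg).
Greedy by cheapest-per-mg is optimal for a single linear constraint, so the minimum cost is $3.45.

$3.45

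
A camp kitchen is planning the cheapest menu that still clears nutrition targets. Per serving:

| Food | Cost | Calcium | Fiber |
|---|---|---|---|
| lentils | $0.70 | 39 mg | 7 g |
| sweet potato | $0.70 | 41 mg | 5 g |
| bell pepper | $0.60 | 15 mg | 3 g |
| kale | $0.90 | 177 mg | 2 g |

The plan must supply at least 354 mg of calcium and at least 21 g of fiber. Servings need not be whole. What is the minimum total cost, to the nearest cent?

$3.10

The cheapest plan sits at a corner of the feasible region — with two constraints it uses at most two foods.
lentils only: max(354/39, 21/7) = 9.077 servings → $6.35.
sweet potato only: max(354/41, 21/5) = 8.634 servings → $6.04.
bell pepper only: max(354/15, 21/3) = 23.6 servings → $14.16.
kale only: max(354/177, 21/2) = 10.5 servings → $9.45.
lentils + sweet potato: intersection lies outside the first quadrant.
lentils + bell pepper: the both-tight solution has a negative serving — not a feasible corner.
lentils + kale with both tight: 2.592 servings and 1.429 servings → $3.10.
sweet potato + bell pepper: intersection lies outside the first quadrant.
sweet potato + kale with both tight: 3.747 servings and 1.132 servings → $3.64.
bell pepper + kale with both tight: 6.006 servings and 1.491 servings → $4.95.
The minimum over all feasible corners is $3.10.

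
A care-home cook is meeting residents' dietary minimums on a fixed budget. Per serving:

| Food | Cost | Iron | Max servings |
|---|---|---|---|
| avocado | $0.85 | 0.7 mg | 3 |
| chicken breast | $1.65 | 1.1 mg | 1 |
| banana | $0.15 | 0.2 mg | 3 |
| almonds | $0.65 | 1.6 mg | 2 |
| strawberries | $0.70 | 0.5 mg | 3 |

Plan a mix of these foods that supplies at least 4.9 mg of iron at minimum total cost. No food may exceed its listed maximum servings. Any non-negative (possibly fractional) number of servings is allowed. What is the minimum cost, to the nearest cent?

$3.09

Cost per mg of iron: almonds $0.4062, banana $0.7500, avocado $1.2143, strawberries $1.4000, chicken breast $1.5000.
Take 2 servings of almonds: +3.2 mg iron for $1.30 (total $1.30, still need 1.7 mg).
Take 3 servings of banana: +0.6 mg iron for $0.45 (total $1.75, still need 1.1 mg).
Take 1.571 servings of avocado: +1.1 mg iron for $1.34 (total $3.09, still need 0.0 mg).
Greedy by cheapest-per-mg is optimal for a single linear constraint, so the minimum cost is $3.09.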